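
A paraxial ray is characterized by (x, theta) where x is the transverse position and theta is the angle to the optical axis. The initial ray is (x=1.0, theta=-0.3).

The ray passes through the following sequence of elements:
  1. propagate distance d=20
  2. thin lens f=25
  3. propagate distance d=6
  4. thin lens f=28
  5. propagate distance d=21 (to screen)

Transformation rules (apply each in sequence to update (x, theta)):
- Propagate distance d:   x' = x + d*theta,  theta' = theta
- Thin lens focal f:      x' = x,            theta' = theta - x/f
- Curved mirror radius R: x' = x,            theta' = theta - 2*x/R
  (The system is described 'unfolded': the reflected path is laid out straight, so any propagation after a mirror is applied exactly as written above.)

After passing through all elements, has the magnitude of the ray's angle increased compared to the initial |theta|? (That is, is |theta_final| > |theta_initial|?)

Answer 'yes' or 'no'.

Answer: no

Derivation:
Initial: x=1.0000 theta=-0.3000
After 1 (propagate distance d=20): x=-5.0000 theta=-0.3000
After 2 (thin lens f=25): x=-5.0000 theta=-0.1000
After 3 (propagate distance d=6): x=-5.6000 theta=-0.1000
After 4 (thin lens f=28): x=-5.6000 theta=0.1000
After 5 (propagate distance d=21 (to screen)): x=-3.5000 theta=0.1000
|theta_initial|=0.3000 |theta_final|=0.1000 -> not increased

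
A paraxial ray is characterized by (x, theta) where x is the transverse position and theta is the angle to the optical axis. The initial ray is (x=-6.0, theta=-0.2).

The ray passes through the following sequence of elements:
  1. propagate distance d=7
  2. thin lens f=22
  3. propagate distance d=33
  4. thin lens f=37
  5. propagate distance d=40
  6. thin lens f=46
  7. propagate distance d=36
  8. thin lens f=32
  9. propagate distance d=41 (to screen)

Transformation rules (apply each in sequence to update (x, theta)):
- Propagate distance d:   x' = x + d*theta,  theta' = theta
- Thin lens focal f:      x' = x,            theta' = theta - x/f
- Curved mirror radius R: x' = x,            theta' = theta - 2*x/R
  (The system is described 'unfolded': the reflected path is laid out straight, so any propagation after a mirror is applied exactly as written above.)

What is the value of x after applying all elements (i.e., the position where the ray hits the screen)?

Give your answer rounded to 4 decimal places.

Answer: 1.2110

Derivation:
Initial: x=-6.0000 theta=-0.2000
After 1 (propagate distance d=7): x=-7.4000 theta=-0.2000
After 2 (thin lens f=22): x=-7.4000 theta=3/22 (≈0.1364)
After 3 (propagate distance d=33): x=-2.9000 theta=3/22 (≈0.1364)
After 4 (thin lens f=37): x=-2.9000 theta=437/2035 (≈0.2147)
After 5 (propagate distance d=40): x=23157/4070 (≈5.6897) theta=437/2035 (≈0.2147)
After 6 (thin lens f=46): x=23157/4070 (≈5.6897) theta=17047/187220 (≈0.0911)
After 7 (propagate distance d=36): x=839457/93610 (≈8.9676) theta=17047/187220 (≈0.0911)
After 8 (thin lens f=32): x=839457/93610 (≈8.9676) theta=-113341/599104 (≈-0.1892)
After 9 (propagate distance d=41 (to screen)): x=3627719/2995520 (≈1.2110) theta=-113341/599104 (≈-0.1892)
Rounded to 4 decimal places: x = 1.2110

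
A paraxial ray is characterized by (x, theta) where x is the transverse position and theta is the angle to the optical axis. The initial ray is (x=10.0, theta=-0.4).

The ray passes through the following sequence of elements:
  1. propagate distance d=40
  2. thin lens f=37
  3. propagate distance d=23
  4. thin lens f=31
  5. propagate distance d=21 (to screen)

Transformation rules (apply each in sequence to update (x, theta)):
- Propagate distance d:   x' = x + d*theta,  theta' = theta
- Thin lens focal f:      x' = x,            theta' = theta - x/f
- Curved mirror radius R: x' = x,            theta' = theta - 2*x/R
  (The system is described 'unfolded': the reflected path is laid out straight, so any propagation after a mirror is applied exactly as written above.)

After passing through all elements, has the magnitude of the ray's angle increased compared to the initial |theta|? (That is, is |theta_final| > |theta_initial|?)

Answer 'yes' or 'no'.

Initial: x=10.0000 theta=-0.4000
After 1 (propagate distance d=40): x=-6.0000 theta=-0.4000
After 2 (thin lens f=37): x=-6.0000 theta=-44/185 (≈-0.2378)
After 3 (propagate distance d=23): x=-2122/185 (≈-11.4703) theta=-44/185 (≈-0.2378)
After 4 (thin lens f=31): x=-2122/185 (≈-11.4703) theta=758/5735 (≈0.1322)
After 5 (propagate distance d=21 (to screen)): x=-49864/5735 (≈-8.6947) theta=758/5735 (≈0.1322)
|theta_initial|=0.4000 |theta_final|=758/5735 (≈0.1322) -> not increased

Answer: no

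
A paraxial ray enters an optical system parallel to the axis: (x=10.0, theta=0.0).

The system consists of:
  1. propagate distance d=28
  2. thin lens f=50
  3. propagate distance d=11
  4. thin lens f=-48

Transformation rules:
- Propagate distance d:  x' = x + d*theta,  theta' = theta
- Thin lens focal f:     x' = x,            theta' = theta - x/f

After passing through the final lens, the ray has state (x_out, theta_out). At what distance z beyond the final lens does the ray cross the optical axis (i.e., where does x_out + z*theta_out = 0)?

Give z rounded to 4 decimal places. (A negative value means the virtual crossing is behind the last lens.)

Answer: 208.0000

Derivation:
Initial: x=10.0000 theta=0.0000
After 1 (propagate distance d=28): x=10.0000 theta=0.0000
After 2 (thin lens f=50): x=10.0000 theta=-0.2000
After 3 (propagate distance d=11): x=7.8000 theta=-0.2000
After 4 (thin lens f=-48): x=7.8000 theta=-0.0375
z_focus = -x_out/theta_out = -(7.8000)/(-0.0375) = 208.0000
Rounded to 4 decimal places: z = 208.0000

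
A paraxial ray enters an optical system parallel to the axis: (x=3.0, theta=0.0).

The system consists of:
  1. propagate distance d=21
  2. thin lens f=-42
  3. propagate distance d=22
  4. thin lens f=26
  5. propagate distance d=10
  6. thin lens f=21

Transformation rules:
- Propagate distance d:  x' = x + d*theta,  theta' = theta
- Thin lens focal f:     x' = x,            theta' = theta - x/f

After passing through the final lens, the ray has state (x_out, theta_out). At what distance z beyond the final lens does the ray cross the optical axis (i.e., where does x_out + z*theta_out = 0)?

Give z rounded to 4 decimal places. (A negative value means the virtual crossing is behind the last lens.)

Initial: x=3.0000 theta=0.0000
After 1 (propagate distance d=21): x=3.0000 theta=0.0000
After 2 (thin lens f=-42): x=3.0000 theta=1/14 (≈0.0714)
After 3 (propagate distance d=22): x=32/7 (≈4.5714) theta=1/14 (≈0.0714)
After 4 (thin lens f=26): x=32/7 (≈4.5714) theta=-19/182 (≈-0.1044)
After 5 (propagate distance d=10): x=321/91 (≈3.5275) theta=-19/182 (≈-0.1044)
After 6 (thin lens f=21): x=321/91 (≈3.5275) theta=-347/1274 (≈-0.2724)
z_focus = -x_out/theta_out = -(321/91)/(-347/1274) = 4494/347 ≈ 12.9510
Rounded to 4 decimal places: z = 12.9510

Answer: 12.9510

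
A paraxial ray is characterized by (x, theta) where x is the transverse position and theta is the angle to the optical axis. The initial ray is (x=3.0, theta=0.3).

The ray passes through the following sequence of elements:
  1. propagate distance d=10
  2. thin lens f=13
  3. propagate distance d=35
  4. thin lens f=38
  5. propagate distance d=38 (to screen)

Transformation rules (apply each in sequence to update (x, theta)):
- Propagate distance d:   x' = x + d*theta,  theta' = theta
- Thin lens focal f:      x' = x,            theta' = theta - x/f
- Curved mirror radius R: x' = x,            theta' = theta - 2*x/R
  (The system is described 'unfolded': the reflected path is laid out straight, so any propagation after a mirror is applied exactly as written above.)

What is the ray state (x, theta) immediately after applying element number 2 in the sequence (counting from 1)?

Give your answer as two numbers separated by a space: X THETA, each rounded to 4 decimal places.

Answer: 6.0000 -0.1615

Derivation:
Initial: x=3.0000 theta=0.3000
After 1 (propagate distance d=10): x=6.0000 theta=0.3000
After 2 (thin lens f=13): x=6.0000 theta=-21/130 (≈-0.1615)
Rounded to 4 decimal places: x = 6.0000, theta = -0.1615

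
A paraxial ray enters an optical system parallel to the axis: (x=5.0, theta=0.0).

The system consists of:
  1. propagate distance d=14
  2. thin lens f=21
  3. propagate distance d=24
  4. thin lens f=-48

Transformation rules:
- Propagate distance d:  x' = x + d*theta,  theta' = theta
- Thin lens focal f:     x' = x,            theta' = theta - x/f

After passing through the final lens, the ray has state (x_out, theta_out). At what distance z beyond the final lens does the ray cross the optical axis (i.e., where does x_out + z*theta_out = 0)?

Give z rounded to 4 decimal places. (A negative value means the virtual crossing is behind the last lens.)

Initial: x=5.0000 theta=0.0000
After 1 (propagate distance d=14): x=5.0000 theta=0.0000
After 2 (thin lens f=21): x=5.0000 theta=-5/21 (≈-0.2381)
After 3 (propagate distance d=24): x=-5/7 (≈-0.7143) theta=-5/21 (≈-0.2381)
After 4 (thin lens f=-48): x=-5/7 (≈-0.7143) theta=-85/336 (≈-0.2530)
z_focus = -x_out/theta_out = -(-5/7)/(-85/336) = -48/17 ≈ -2.8235
Rounded to 4 decimal places: z = -2.8235

Answer: -2.8235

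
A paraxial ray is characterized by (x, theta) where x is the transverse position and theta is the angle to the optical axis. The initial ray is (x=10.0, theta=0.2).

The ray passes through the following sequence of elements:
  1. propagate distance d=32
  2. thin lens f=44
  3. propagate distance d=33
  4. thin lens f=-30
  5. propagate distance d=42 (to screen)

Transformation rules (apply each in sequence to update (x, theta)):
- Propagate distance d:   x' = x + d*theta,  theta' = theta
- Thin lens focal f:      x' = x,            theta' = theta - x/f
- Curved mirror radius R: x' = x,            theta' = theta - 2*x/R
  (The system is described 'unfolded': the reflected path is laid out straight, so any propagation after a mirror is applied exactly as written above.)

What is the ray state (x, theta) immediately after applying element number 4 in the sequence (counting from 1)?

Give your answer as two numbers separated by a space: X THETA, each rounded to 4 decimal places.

Initial: x=10.0000 theta=0.2000
After 1 (propagate distance d=32): x=16.4000 theta=0.2000
After 2 (thin lens f=44): x=16.4000 theta=-19/110 (≈-0.1727)
After 3 (propagate distance d=33): x=10.7000 theta=-19/110 (≈-0.1727)
After 4 (thin lens f=-30): x=10.7000 theta=607/3300 (≈0.1839)
Rounded to 4 decimal places: x = 10.7000, theta = 0.1839

Answer: 10.7000 0.1839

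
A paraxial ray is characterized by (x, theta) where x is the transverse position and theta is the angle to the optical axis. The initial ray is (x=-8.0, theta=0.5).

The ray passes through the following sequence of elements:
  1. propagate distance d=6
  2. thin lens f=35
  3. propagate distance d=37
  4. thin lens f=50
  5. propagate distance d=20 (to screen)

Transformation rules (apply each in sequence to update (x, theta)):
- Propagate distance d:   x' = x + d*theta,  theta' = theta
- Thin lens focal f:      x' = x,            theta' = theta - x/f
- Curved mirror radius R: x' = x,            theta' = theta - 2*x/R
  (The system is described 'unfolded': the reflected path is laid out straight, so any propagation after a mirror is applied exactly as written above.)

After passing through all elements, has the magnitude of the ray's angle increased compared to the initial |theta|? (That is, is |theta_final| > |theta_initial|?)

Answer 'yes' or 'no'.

Answer: no

Derivation:
Initial: x=-8.0000 theta=0.5000
After 1 (propagate distance d=6): x=-5.0000 theta=0.5000
After 2 (thin lens f=35): x=-5.0000 theta=9/14 (≈0.6429)
After 3 (propagate distance d=37): x=263/14 (≈18.7857) theta=9/14 (≈0.6429)
After 4 (thin lens f=50): x=263/14 (≈18.7857) theta=187/700 (≈0.2671)
After 5 (propagate distance d=20 (to screen)): x=1689/70 (≈24.1286) theta=187/700 (≈0.2671)
|theta_initial|=0.5000 |theta_final|=187/700 (≈0.2671) -> not increased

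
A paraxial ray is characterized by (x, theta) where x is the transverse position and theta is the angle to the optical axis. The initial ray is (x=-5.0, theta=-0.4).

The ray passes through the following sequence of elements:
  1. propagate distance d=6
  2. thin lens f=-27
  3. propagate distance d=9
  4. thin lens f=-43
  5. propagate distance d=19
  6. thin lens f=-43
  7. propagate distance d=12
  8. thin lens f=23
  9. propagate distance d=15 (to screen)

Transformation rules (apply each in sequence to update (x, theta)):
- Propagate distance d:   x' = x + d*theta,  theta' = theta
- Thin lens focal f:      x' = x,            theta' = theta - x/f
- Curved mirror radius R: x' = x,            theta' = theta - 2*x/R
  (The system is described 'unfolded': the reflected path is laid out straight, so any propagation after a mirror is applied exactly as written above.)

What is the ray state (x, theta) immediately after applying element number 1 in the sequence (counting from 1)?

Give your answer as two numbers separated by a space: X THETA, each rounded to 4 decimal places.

Initial: x=-5.0000 theta=-0.4000
After 1 (propagate distance d=6): x=-7.4000 theta=-0.4000
Rounded to 4 decimal places: x = -7.4000, theta = -0.4000

Answer: -7.4000 -0.4000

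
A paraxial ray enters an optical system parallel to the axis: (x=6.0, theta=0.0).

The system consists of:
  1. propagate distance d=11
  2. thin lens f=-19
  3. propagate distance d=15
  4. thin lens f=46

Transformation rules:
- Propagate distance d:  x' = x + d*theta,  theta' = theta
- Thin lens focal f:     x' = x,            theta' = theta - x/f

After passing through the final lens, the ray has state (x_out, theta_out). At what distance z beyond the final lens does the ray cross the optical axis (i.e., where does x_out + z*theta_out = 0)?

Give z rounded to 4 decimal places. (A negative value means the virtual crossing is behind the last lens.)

Answer: -130.3333

Derivation:
Initial: x=6.0000 theta=0.0000
After 1 (propagate distance d=11): x=6.0000 theta=0.0000
After 2 (thin lens f=-19): x=6.0000 theta=6/19 (≈0.3158)
After 3 (propagate distance d=15): x=204/19 (≈10.7368) theta=6/19 (≈0.3158)
After 4 (thin lens f=46): x=204/19 (≈10.7368) theta=36/437 (≈0.0824)
z_focus = -x_out/theta_out = -(204/19)/(36/437) = -391/3 ≈ -130.3333
Rounded to 4 decimal places: z = -130.3333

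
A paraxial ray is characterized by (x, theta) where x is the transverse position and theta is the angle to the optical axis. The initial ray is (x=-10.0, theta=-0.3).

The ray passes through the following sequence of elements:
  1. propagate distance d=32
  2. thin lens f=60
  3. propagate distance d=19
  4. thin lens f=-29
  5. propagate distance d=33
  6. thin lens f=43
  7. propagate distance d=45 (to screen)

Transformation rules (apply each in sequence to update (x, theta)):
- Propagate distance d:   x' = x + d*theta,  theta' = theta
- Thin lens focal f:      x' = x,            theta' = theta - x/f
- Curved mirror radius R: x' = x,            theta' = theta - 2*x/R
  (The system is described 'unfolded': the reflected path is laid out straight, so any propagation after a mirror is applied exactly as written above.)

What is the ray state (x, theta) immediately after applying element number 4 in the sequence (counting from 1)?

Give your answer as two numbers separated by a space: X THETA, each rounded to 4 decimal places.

Initial: x=-10.0000 theta=-0.3000
After 1 (propagate distance d=32): x=-19.6000 theta=-0.3000
After 2 (thin lens f=60): x=-19.6000 theta=2/75 (≈0.0267)
After 3 (propagate distance d=19): x=-1432/75 (≈-19.0933) theta=2/75 (≈0.0267)
After 4 (thin lens f=-29): x=-1432/75 (≈-19.0933) theta=-458/725 (≈-0.6317)
Rounded to 4 decimal places: x = -19.0933, theta = -0.6317

Answer: -19.0933 -0.6317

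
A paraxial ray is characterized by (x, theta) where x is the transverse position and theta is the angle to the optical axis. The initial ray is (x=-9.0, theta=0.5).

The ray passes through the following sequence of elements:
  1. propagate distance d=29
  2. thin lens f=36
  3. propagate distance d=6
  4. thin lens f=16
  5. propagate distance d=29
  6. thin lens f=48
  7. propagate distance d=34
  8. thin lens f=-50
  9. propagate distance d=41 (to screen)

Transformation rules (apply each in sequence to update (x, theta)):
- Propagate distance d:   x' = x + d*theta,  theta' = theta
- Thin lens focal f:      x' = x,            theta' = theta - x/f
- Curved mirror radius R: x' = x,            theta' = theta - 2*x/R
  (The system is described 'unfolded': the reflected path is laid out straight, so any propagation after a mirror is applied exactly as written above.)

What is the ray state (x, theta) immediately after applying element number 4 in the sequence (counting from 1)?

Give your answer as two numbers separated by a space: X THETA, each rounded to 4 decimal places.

Answer: 7.5833 -0.1267

Derivation:
Initial: x=-9.0000 theta=0.5000
After 1 (propagate distance d=29): x=5.5000 theta=0.5000
After 2 (thin lens f=36): x=5.5000 theta=25/72 (≈0.3472)
After 3 (propagate distance d=6): x=91/12 (≈7.5833) theta=25/72 (≈0.3472)
After 4 (thin lens f=16): x=91/12 (≈7.5833) theta=-73/576 (≈-0.1267)
Rounded to 4 decimal places: x = 7.5833, theta = -0.1267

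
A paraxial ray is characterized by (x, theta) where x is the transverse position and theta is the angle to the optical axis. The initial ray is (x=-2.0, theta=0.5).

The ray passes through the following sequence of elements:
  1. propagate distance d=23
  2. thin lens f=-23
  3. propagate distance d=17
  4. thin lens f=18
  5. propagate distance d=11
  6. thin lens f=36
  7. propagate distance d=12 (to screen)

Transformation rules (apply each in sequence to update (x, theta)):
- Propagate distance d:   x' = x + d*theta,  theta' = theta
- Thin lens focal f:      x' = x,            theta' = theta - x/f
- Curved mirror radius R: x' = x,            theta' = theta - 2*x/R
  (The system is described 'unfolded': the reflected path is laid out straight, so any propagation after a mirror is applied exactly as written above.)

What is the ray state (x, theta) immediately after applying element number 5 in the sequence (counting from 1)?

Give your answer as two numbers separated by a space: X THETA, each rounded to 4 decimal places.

Answer: 19.7742 -0.4771

Derivation:
Initial: x=-2.0000 theta=0.5000
After 1 (propagate distance d=23): x=9.5000 theta=0.5000
After 2 (thin lens f=-23): x=9.5000 theta=21/23 (≈0.9130)
After 3 (propagate distance d=17): x=1151/46 (≈25.0217) theta=21/23 (≈0.9130)
After 4 (thin lens f=18): x=1151/46 (≈25.0217) theta=-395/828 (≈-0.4771)
After 5 (propagate distance d=11): x=16373/828 (≈19.7742) theta=-395/828 (≈-0.4771)
Rounded to 4 decimal places: x = 19.7742, theta = -0.4771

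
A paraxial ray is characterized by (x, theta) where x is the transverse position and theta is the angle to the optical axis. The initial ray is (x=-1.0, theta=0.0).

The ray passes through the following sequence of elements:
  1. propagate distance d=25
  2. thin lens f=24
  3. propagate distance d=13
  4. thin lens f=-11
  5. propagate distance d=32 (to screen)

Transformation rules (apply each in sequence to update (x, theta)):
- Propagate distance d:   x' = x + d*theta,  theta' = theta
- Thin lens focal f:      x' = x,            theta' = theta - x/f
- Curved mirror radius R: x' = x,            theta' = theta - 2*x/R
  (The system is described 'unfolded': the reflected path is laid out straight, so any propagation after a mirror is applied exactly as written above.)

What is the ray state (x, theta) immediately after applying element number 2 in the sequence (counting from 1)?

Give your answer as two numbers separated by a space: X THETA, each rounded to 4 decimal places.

Answer: -1.0000 0.0417

Derivation:
Initial: x=-1.0000 theta=0.0000
After 1 (propagate distance d=25): x=-1.0000 theta=0.0000
After 2 (thin lens f=24): x=-1.0000 theta=1/24 (≈0.0417)
Rounded to 4 decimal places: x = -1.0000, theta = 0.0417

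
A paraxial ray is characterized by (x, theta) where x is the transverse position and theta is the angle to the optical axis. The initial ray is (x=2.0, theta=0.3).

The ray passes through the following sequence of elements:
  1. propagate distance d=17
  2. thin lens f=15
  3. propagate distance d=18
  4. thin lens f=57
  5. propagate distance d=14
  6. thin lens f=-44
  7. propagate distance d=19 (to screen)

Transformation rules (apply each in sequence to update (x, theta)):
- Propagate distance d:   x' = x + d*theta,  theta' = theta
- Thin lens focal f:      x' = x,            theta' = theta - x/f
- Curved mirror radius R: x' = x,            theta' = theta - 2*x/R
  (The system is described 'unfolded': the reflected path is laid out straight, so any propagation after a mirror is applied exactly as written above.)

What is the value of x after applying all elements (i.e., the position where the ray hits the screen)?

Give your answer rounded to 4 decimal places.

Initial: x=2.0000 theta=0.3000
After 1 (propagate distance d=17): x=7.1000 theta=0.3000
After 2 (thin lens f=15): x=7.1000 theta=-13/75 (≈-0.1733)
After 3 (propagate distance d=18): x=3.9800 theta=-13/75 (≈-0.1733)
After 4 (thin lens f=57): x=3.9800 theta=-231/950 (≈-0.2432)
After 5 (propagate distance d=14): x=547/950 (≈0.5758) theta=-231/950 (≈-0.2432)
After 6 (thin lens f=-44): x=547/950 (≈0.5758) theta=-9617/41800 (≈-0.2301)
After 7 (propagate distance d=19 (to screen)): x=-31731/8360 (≈-3.7956) theta=-9617/41800 (≈-0.2301)
Rounded to 4 decimal places: x = -3.7956

Answer: -3.7956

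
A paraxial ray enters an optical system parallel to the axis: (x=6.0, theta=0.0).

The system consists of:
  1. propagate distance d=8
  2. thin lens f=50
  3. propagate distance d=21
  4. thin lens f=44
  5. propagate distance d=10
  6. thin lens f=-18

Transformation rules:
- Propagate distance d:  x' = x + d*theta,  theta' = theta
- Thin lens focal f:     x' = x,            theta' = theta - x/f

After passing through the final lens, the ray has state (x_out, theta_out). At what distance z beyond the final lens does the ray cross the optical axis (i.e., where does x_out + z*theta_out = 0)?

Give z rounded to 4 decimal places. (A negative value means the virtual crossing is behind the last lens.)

Initial: x=6.0000 theta=0.0000
After 1 (propagate distance d=8): x=6.0000 theta=0.0000
After 2 (thin lens f=50): x=6.0000 theta=-0.1200
After 3 (propagate distance d=21): x=3.4800 theta=-0.1200
After 4 (thin lens f=44): x=3.4800 theta=-219/1100 (≈-0.1991)
After 5 (propagate distance d=10): x=819/550 (≈1.4891) theta=-219/1100 (≈-0.1991)
After 6 (thin lens f=-18): x=819/550 (≈1.4891) theta=-32/275 (≈-0.1164)
z_focus = -x_out/theta_out = -(819/550)/(-32/275) = 819/64 ≈ 12.7969
Rounded to 4 decimal places: z = 12.7969

Answer: 12.7969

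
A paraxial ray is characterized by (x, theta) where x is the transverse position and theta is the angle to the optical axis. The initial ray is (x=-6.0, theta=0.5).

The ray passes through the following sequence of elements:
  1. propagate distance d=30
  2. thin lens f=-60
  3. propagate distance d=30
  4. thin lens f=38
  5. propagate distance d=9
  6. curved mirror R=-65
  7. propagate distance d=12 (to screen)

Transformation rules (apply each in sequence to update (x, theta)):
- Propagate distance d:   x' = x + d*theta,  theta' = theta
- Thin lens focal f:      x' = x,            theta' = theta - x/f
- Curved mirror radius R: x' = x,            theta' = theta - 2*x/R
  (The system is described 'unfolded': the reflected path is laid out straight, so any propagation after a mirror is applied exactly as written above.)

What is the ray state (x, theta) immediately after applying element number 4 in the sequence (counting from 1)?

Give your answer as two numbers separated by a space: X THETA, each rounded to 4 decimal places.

Answer: 28.5000 -0.1000

Derivation:
Initial: x=-6.0000 theta=0.5000
After 1 (propagate distance d=30): x=9.0000 theta=0.5000
After 2 (thin lens f=-60): x=9.0000 theta=0.6500
After 3 (propagate distance d=30): x=28.5000 theta=0.6500
After 4 (thin lens f=38): x=28.5000 theta=-0.1000
Rounded to 4 decimal places: x = 28.5000, theta = -0.1000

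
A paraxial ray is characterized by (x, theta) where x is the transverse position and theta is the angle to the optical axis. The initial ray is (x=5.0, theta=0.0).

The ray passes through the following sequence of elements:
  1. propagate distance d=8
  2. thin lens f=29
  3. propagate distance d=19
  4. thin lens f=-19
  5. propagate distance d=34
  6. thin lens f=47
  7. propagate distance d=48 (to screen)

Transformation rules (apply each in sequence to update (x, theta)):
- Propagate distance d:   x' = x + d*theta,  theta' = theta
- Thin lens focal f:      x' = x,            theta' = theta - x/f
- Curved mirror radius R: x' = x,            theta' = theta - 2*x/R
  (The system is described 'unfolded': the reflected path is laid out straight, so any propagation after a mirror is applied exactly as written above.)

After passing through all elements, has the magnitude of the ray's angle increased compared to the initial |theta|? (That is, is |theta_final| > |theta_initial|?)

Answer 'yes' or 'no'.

Initial: x=5.0000 theta=0.0000
After 1 (propagate distance d=8): x=5.0000 theta=0.0000
After 2 (thin lens f=29): x=5.0000 theta=-5/29 (≈-0.1724)
After 3 (propagate distance d=19): x=50/29 (≈1.7241) theta=-5/29 (≈-0.1724)
After 4 (thin lens f=-19): x=50/29 (≈1.7241) theta=-45/551 (≈-0.0817)
After 5 (propagate distance d=34): x=-20/19 (≈-1.0526) theta=-45/551 (≈-0.0817)
After 6 (thin lens f=47): x=-20/19 (≈-1.0526) theta=-1535/25897 (≈-0.0593)
After 7 (propagate distance d=48 (to screen)): x=-100940/25897 (≈-3.8977) theta=-1535/25897 (≈-0.0593)
|theta_initial|=0.0000 |theta_final|=1535/25897 (≈0.0593) -> increased

Answer: yes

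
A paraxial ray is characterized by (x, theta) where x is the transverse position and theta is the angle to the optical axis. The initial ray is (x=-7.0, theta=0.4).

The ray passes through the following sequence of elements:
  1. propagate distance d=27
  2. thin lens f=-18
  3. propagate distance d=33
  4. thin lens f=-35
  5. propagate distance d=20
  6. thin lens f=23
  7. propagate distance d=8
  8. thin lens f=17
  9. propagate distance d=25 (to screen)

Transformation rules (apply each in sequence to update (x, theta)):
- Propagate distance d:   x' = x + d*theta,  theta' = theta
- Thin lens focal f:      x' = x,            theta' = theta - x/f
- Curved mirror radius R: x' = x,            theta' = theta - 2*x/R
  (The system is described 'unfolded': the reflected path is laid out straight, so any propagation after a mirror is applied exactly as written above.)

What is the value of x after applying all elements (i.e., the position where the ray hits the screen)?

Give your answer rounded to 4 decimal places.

Initial: x=-7.0000 theta=0.4000
After 1 (propagate distance d=27): x=3.8000 theta=0.4000
After 2 (thin lens f=-18): x=3.8000 theta=11/18 (≈0.6111)
After 3 (propagate distance d=33): x=719/30 (≈23.9667) theta=11/18 (≈0.6111)
After 4 (thin lens f=-35): x=719/30 (≈23.9667) theta=2041/1575 (≈1.2959)
After 5 (propagate distance d=20): x=31427/630 (≈49.8841) theta=2041/1575 (≈1.2959)
After 6 (thin lens f=23): x=31427/630 (≈49.8841) theta=-21083/24150 (≈-0.8730)
After 7 (propagate distance d=8): x=3108113/72450 (≈42.9001) theta=-21083/24150 (≈-0.8730)
After 8 (thin lens f=17): x=3108113/72450 (≈42.9001) theta=-2091673/615825 (≈-3.3965)
After 9 (propagate distance d=25 (to screen)): x=-7392247/175950 (≈-42.0133) theta=-2091673/615825 (≈-3.3965)
Rounded to 4 decimal places: x = -42.0133

Answer: -42.0133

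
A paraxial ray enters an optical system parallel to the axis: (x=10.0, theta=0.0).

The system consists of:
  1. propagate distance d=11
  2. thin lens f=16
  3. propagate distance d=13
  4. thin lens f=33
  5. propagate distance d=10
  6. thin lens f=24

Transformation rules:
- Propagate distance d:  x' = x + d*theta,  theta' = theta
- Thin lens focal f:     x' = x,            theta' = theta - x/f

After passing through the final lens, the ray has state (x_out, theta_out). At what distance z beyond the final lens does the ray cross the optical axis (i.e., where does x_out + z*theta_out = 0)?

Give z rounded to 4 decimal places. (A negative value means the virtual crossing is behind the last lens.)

Answer: -10.3881

Derivation:
Initial: x=10.0000 theta=0.0000
After 1 (propagate distance d=11): x=10.0000 theta=0.0000
After 2 (thin lens f=16): x=10.0000 theta=-0.6250
After 3 (propagate distance d=13): x=1.8750 theta=-0.6250
After 4 (thin lens f=33): x=1.8750 theta=-15/22 (≈-0.6818)
After 5 (propagate distance d=10): x=-435/88 (≈-4.9432) theta=-15/22 (≈-0.6818)
After 6 (thin lens f=24): x=-435/88 (≈-4.9432) theta=-335/704 (≈-0.4759)
z_focus = -x_out/theta_out = -(-435/88)/(-335/704) = -696/67 ≈ -10.3881
Rounded to 4 decimal places: z = -10.3881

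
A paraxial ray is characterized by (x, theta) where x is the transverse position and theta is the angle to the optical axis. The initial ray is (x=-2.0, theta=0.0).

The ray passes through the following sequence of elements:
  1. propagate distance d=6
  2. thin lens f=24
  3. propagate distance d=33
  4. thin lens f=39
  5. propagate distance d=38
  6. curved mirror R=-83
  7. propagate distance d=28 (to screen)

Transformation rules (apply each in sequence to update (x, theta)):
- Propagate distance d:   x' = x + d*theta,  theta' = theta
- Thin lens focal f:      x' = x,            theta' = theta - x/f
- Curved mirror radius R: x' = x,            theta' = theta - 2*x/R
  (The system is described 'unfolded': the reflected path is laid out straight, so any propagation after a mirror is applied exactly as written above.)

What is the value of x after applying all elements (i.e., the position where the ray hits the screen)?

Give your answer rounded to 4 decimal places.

Answer: 7.1303

Derivation:
Initial: x=-2.0000 theta=0.0000
After 1 (propagate distance d=6): x=-2.0000 theta=0.0000
After 2 (thin lens f=24): x=-2.0000 theta=1/12 (≈0.0833)
After 3 (propagate distance d=33): x=0.7500 theta=1/12 (≈0.0833)
After 4 (thin lens f=39): x=0.7500 theta=5/78 (≈0.0641)
After 5 (propagate distance d=38): x=497/156 (≈3.1859) theta=5/78 (≈0.0641)
After 6 (curved mirror R=-83): x=497/156 (≈3.1859) theta=152/1079 (≈0.1409)
After 7 (propagate distance d=28 (to screen)): x=92323/12948 (≈7.1303) theta=152/1079 (≈0.1409)
Rounded to 4 decimal places: x = 7.1303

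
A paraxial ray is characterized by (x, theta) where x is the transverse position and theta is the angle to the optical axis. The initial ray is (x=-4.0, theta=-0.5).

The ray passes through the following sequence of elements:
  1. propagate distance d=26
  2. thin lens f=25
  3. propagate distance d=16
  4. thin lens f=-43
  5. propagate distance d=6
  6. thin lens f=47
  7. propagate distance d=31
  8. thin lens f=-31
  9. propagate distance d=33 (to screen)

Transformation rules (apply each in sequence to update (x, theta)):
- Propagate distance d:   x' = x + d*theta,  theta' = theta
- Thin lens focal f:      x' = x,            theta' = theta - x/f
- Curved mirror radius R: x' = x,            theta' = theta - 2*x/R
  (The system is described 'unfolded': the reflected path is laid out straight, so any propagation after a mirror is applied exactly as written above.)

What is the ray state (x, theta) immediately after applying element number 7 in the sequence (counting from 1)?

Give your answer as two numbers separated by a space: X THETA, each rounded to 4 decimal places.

Answer: -9.7094 0.1710

Derivation:
Initial: x=-4.0000 theta=-0.5000
After 1 (propagate distance d=26): x=-17.0000 theta=-0.5000
After 2 (thin lens f=25): x=-17.0000 theta=0.1800
After 3 (propagate distance d=16): x=-14.1200 theta=0.1800
After 4 (thin lens f=-43): x=-14.1200 theta=-319/2150 (≈-0.1484)
After 5 (propagate distance d=6): x=-16136/1075 (≈-15.0102) theta=-319/2150 (≈-0.1484)
After 6 (thin lens f=47): x=-16136/1075 (≈-15.0102) theta=17279/101050 (≈0.1710)
After 7 (propagate distance d=31): x=-196227/20210 (≈-9.7094) theta=17279/101050 (≈0.1710)
Rounded to 4 decimal places: x = -9.7094, theta = 0.1710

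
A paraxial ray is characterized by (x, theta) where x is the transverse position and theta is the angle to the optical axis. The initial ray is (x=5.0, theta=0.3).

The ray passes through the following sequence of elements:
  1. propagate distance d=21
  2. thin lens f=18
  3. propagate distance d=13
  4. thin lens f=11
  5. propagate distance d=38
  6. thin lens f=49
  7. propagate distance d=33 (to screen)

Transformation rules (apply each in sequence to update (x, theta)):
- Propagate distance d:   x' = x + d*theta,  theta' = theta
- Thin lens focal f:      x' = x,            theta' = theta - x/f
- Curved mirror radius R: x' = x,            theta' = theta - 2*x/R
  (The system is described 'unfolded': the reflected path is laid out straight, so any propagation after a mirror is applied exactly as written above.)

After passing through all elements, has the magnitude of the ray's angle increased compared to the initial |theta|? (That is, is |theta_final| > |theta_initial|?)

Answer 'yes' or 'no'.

Initial: x=5.0000 theta=0.3000
After 1 (propagate distance d=21): x=11.3000 theta=0.3000
After 2 (thin lens f=18): x=11.3000 theta=-59/180 (≈-0.3278)
After 3 (propagate distance d=13): x=1267/180 (≈7.0389) theta=-59/180 (≈-0.3278)
After 4 (thin lens f=11): x=1267/180 (≈7.0389) theta=-479/495 (≈-0.9677)
After 5 (propagate distance d=38): x=-58871/1980 (≈-29.7328) theta=-479/495 (≈-0.9677)
After 6 (thin lens f=49): x=-58871/1980 (≈-29.7328) theta=-1061/2940 (≈-0.3609)
After 7 (propagate distance d=33 (to screen)): x=-1010027/24255 (≈-41.6420) theta=-1061/2940 (≈-0.3609)
|theta_initial|=0.3000 |theta_final|=1061/2940 (≈0.3609) -> increased

Answer: yes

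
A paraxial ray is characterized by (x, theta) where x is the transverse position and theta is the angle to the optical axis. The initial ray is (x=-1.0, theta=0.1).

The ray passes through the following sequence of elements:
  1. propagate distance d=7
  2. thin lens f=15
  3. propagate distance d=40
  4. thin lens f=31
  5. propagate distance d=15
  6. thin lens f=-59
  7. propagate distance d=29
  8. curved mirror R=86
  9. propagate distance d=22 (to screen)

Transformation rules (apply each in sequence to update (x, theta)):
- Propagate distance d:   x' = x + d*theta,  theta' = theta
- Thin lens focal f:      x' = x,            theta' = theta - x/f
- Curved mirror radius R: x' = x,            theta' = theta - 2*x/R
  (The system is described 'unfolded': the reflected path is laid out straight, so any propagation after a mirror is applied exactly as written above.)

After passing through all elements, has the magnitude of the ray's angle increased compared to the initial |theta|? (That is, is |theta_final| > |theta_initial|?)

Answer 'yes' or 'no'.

Initial: x=-1.0000 theta=0.1000
After 1 (propagate distance d=7): x=-0.3000 theta=0.1000
After 2 (thin lens f=15): x=-0.3000 theta=0.1200
After 3 (propagate distance d=40): x=4.5000 theta=0.1200
After 4 (thin lens f=31): x=4.5000 theta=-39/1550 (≈-0.0252)
After 5 (propagate distance d=15): x=639/155 (≈4.1226) theta=-39/1550 (≈-0.0252)
After 6 (thin lens f=-59): x=639/155 (≈4.1226) theta=4089/91450 (≈0.0447)
After 7 (propagate distance d=29): x=495591/91450 (≈5.4193) theta=4089/91450 (≈0.0447)
After 8 (curved mirror R=86): x=495591/91450 (≈5.4193) theta=-159882/1966175 (≈-0.0813)
After 9 (propagate distance d=22 (to screen)): x=2855121/786470 (≈3.6303) theta=-159882/1966175 (≈-0.0813)
|theta_initial|=0.1000 |theta_final|=159882/1966175 (≈0.0813) -> not increased

Answer: no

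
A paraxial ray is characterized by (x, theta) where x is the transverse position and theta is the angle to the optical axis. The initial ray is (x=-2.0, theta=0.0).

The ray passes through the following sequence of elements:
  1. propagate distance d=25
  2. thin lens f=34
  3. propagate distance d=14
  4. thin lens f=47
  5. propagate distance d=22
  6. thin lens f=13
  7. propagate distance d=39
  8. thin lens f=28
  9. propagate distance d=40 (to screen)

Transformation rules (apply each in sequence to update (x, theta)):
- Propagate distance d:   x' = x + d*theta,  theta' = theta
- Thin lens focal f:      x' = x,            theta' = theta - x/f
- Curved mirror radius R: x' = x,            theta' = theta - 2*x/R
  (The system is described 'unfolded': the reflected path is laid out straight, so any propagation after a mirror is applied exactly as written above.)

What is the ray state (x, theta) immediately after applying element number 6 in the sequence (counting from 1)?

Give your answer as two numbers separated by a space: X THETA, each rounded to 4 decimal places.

Initial: x=-2.0000 theta=0.0000
After 1 (propagate distance d=25): x=-2.0000 theta=0.0000
After 2 (thin lens f=34): x=-2.0000 theta=1/17 (≈0.0588)
After 3 (propagate distance d=14): x=-20/17 (≈-1.1765) theta=1/17 (≈0.0588)
After 4 (thin lens f=47): x=-20/17 (≈-1.1765) theta=67/799 (≈0.0839)
After 5 (propagate distance d=22): x=534/799 (≈0.6683) theta=67/799 (≈0.0839)
After 6 (thin lens f=13): x=534/799 (≈0.6683) theta=337/10387 (≈0.0324)
Rounded to 4 decimal places: x = 0.6683, theta = 0.0324

Answer: 0.6683 0.0324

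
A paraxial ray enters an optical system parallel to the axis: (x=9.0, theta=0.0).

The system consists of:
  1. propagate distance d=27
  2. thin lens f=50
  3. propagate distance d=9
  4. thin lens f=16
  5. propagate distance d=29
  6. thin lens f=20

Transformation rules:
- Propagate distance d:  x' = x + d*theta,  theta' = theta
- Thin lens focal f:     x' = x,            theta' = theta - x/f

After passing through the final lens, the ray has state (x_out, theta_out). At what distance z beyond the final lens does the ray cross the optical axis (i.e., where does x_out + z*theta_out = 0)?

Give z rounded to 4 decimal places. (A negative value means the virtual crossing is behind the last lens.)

Answer: -139.4406

Derivation:
Initial: x=9.0000 theta=0.0000
After 1 (propagate distance d=27): x=9.0000 theta=0.0000
After 2 (thin lens f=50): x=9.0000 theta=-0.1800
After 3 (propagate distance d=9): x=7.3800 theta=-0.1800
After 4 (thin lens f=16): x=7.3800 theta=-513/800 (≈-0.6413)
After 5 (propagate distance d=29): x=-8973/800 (≈-11.2163) theta=-513/800 (≈-0.6413)
After 6 (thin lens f=20): x=-8973/800 (≈-11.2163) theta=-1287/16000 (≈-0.0804)
z_focus = -x_out/theta_out = -(-8973/800)/(-1287/16000) = -19940/143 ≈ -139.4406
Rounded to 4 decimal places: z = -139.4406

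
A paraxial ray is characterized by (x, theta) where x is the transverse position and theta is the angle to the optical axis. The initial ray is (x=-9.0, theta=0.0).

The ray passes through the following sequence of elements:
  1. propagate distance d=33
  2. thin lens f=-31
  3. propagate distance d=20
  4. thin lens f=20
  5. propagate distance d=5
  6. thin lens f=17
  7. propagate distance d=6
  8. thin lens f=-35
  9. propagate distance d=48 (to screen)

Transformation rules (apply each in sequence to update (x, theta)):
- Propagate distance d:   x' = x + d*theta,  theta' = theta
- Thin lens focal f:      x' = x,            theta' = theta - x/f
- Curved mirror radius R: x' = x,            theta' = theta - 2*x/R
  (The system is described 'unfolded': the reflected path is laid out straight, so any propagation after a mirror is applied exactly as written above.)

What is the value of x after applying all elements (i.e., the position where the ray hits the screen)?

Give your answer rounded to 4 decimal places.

Initial: x=-9.0000 theta=0.0000
After 1 (propagate distance d=33): x=-9.0000 theta=0.0000
After 2 (thin lens f=-31): x=-9.0000 theta=-9/31 (≈-0.2903)
After 3 (propagate distance d=20): x=-459/31 (≈-14.8065) theta=-9/31 (≈-0.2903)
After 4 (thin lens f=20): x=-459/31 (≈-14.8065) theta=0.4500
After 5 (propagate distance d=5): x=-1557/124 (≈-12.5565) theta=0.4500
After 6 (thin lens f=17): x=-1557/124 (≈-12.5565) theta=3132/2635 (≈1.1886)
After 7 (propagate distance d=6): x=-57177/10540 (≈-5.4248) theta=3132/2635 (≈1.1886)
After 8 (thin lens f=-35): x=-57177/10540 (≈-5.4248) theta=381303/368900 (≈1.0336)
After 9 (propagate distance d=48 (to screen)): x=16301349/368900 (≈44.1891) theta=381303/368900 (≈1.0336)
Rounded to 4 decimal places: x = 44.1891

Answer: 44.1891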